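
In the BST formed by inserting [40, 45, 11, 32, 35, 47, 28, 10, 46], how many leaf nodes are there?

Tree built from: [40, 45, 11, 32, 35, 47, 28, 10, 46]
Tree (level-order array): [40, 11, 45, 10, 32, None, 47, None, None, 28, 35, 46]
Rule: A leaf has 0 children.
Per-node child counts:
  node 40: 2 child(ren)
  node 11: 2 child(ren)
  node 10: 0 child(ren)
  node 32: 2 child(ren)
  node 28: 0 child(ren)
  node 35: 0 child(ren)
  node 45: 1 child(ren)
  node 47: 1 child(ren)
  node 46: 0 child(ren)
Matching nodes: [10, 28, 35, 46]
Count of leaf nodes: 4


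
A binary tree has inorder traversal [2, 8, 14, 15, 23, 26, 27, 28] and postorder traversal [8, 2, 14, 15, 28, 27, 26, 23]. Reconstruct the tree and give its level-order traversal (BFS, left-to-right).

Inorder:   [2, 8, 14, 15, 23, 26, 27, 28]
Postorder: [8, 2, 14, 15, 28, 27, 26, 23]
Algorithm: postorder visits root last, so walk postorder right-to-left;
each value is the root of the current inorder slice — split it at that
value, recurse on the right subtree first, then the left.
Recursive splits:
  root=23; inorder splits into left=[2, 8, 14, 15], right=[26, 27, 28]
  root=26; inorder splits into left=[], right=[27, 28]
  root=27; inorder splits into left=[], right=[28]
  root=28; inorder splits into left=[], right=[]
  root=15; inorder splits into left=[2, 8, 14], right=[]
  root=14; inorder splits into left=[2, 8], right=[]
  root=2; inorder splits into left=[], right=[8]
  root=8; inorder splits into left=[], right=[]
Reconstructed level-order: [23, 15, 26, 14, 27, 2, 28, 8]


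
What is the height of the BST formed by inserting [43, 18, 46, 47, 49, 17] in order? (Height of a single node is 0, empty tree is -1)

Insertion order: [43, 18, 46, 47, 49, 17]
Tree (level-order array): [43, 18, 46, 17, None, None, 47, None, None, None, 49]
Compute height bottom-up (empty subtree = -1):
  height(17) = 1 + max(-1, -1) = 0
  height(18) = 1 + max(0, -1) = 1
  height(49) = 1 + max(-1, -1) = 0
  height(47) = 1 + max(-1, 0) = 1
  height(46) = 1 + max(-1, 1) = 2
  height(43) = 1 + max(1, 2) = 3
Height = 3


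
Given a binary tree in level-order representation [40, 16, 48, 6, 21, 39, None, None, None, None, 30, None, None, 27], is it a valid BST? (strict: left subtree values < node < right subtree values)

Level-order array: [40, 16, 48, 6, 21, 39, None, None, None, None, 30, None, None, 27]
Validate using subtree bounds (lo, hi): at each node, require lo < value < hi,
then recurse left with hi=value and right with lo=value.
Preorder trace (stopping at first violation):
  at node 40 with bounds (-inf, +inf): OK
  at node 16 with bounds (-inf, 40): OK
  at node 6 with bounds (-inf, 16): OK
  at node 21 with bounds (16, 40): OK
  at node 30 with bounds (21, 40): OK
  at node 27 with bounds (21, 30): OK
  at node 48 with bounds (40, +inf): OK
  at node 39 with bounds (40, 48): VIOLATION
Node 39 violates its bound: not (40 < 39 < 48).
Result: Not a valid BST


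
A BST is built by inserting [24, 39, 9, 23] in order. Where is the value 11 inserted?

Starting tree (level order): [24, 9, 39, None, 23]
Insertion path: 24 -> 9 -> 23
Result: insert 11 as left child of 23
Final tree (level order): [24, 9, 39, None, 23, None, None, 11]


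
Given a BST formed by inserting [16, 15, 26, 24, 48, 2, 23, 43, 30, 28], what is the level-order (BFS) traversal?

Tree insertion order: [16, 15, 26, 24, 48, 2, 23, 43, 30, 28]
Tree (level-order array): [16, 15, 26, 2, None, 24, 48, None, None, 23, None, 43, None, None, None, 30, None, 28]
BFS from the root, enqueuing left then right child of each popped node:
  queue [16] -> pop 16, enqueue [15, 26], visited so far: [16]
  queue [15, 26] -> pop 15, enqueue [2], visited so far: [16, 15]
  queue [26, 2] -> pop 26, enqueue [24, 48], visited so far: [16, 15, 26]
  queue [2, 24, 48] -> pop 2, enqueue [none], visited so far: [16, 15, 26, 2]
  queue [24, 48] -> pop 24, enqueue [23], visited so far: [16, 15, 26, 2, 24]
  queue [48, 23] -> pop 48, enqueue [43], visited so far: [16, 15, 26, 2, 24, 48]
  queue [23, 43] -> pop 23, enqueue [none], visited so far: [16, 15, 26, 2, 24, 48, 23]
  queue [43] -> pop 43, enqueue [30], visited so far: [16, 15, 26, 2, 24, 48, 23, 43]
  queue [30] -> pop 30, enqueue [28], visited so far: [16, 15, 26, 2, 24, 48, 23, 43, 30]
  queue [28] -> pop 28, enqueue [none], visited so far: [16, 15, 26, 2, 24, 48, 23, 43, 30, 28]
Result: [16, 15, 26, 2, 24, 48, 23, 43, 30, 28]


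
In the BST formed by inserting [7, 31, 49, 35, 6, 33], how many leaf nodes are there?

Tree built from: [7, 31, 49, 35, 6, 33]
Tree (level-order array): [7, 6, 31, None, None, None, 49, 35, None, 33]
Rule: A leaf has 0 children.
Per-node child counts:
  node 7: 2 child(ren)
  node 6: 0 child(ren)
  node 31: 1 child(ren)
  node 49: 1 child(ren)
  node 35: 1 child(ren)
  node 33: 0 child(ren)
Matching nodes: [6, 33]
Count of leaf nodes: 2


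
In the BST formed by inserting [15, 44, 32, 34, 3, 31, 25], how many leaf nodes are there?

Tree built from: [15, 44, 32, 34, 3, 31, 25]
Tree (level-order array): [15, 3, 44, None, None, 32, None, 31, 34, 25]
Rule: A leaf has 0 children.
Per-node child counts:
  node 15: 2 child(ren)
  node 3: 0 child(ren)
  node 44: 1 child(ren)
  node 32: 2 child(ren)
  node 31: 1 child(ren)
  node 25: 0 child(ren)
  node 34: 0 child(ren)
Matching nodes: [3, 25, 34]
Count of leaf nodes: 3


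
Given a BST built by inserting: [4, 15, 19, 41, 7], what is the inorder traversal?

Tree insertion order: [4, 15, 19, 41, 7]
Tree (level-order array): [4, None, 15, 7, 19, None, None, None, 41]
Inorder traversal: [4, 7, 15, 19, 41]


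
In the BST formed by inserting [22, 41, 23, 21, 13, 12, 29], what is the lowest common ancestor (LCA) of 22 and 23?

Tree insertion order: [22, 41, 23, 21, 13, 12, 29]
Tree (level-order array): [22, 21, 41, 13, None, 23, None, 12, None, None, 29]
In a BST, the LCA of p=22, q=23 is the first node v on the
root-to-leaf path with p <= v <= q (go left if both < v, right if both > v).
Walk from root:
  at 22: 22 <= 22 <= 23, this is the LCA
LCA = 22


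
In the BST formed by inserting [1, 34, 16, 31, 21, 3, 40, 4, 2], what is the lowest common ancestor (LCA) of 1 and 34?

Tree insertion order: [1, 34, 16, 31, 21, 3, 40, 4, 2]
Tree (level-order array): [1, None, 34, 16, 40, 3, 31, None, None, 2, 4, 21]
In a BST, the LCA of p=1, q=34 is the first node v on the
root-to-leaf path with p <= v <= q (go left if both < v, right if both > v).
Walk from root:
  at 1: 1 <= 1 <= 34, this is the LCA
LCA = 1


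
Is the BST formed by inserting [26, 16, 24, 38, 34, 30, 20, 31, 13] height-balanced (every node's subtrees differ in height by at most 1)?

Tree (level-order array): [26, 16, 38, 13, 24, 34, None, None, None, 20, None, 30, None, None, None, None, 31]
Definition: a tree is height-balanced if, at every node, |h(left) - h(right)| <= 1 (empty subtree has height -1).
Bottom-up per-node check:
  node 13: h_left=-1, h_right=-1, diff=0 [OK], height=0
  node 20: h_left=-1, h_right=-1, diff=0 [OK], height=0
  node 24: h_left=0, h_right=-1, diff=1 [OK], height=1
  node 16: h_left=0, h_right=1, diff=1 [OK], height=2
  node 31: h_left=-1, h_right=-1, diff=0 [OK], height=0
  node 30: h_left=-1, h_right=0, diff=1 [OK], height=1
  node 34: h_left=1, h_right=-1, diff=2 [FAIL (|1--1|=2 > 1)], height=2
  node 38: h_left=2, h_right=-1, diff=3 [FAIL (|2--1|=3 > 1)], height=3
  node 26: h_left=2, h_right=3, diff=1 [OK], height=4
Node 34 violates the condition: |1 - -1| = 2 > 1.
Result: Not balanced


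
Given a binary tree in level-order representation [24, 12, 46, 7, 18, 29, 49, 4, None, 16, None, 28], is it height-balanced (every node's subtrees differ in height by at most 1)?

Tree (level-order array): [24, 12, 46, 7, 18, 29, 49, 4, None, 16, None, 28]
Definition: a tree is height-balanced if, at every node, |h(left) - h(right)| <= 1 (empty subtree has height -1).
Bottom-up per-node check:
  node 4: h_left=-1, h_right=-1, diff=0 [OK], height=0
  node 7: h_left=0, h_right=-1, diff=1 [OK], height=1
  node 16: h_left=-1, h_right=-1, diff=0 [OK], height=0
  node 18: h_left=0, h_right=-1, diff=1 [OK], height=1
  node 12: h_left=1, h_right=1, diff=0 [OK], height=2
  node 28: h_left=-1, h_right=-1, diff=0 [OK], height=0
  node 29: h_left=0, h_right=-1, diff=1 [OK], height=1
  node 49: h_left=-1, h_right=-1, diff=0 [OK], height=0
  node 46: h_left=1, h_right=0, diff=1 [OK], height=2
  node 24: h_left=2, h_right=2, diff=0 [OK], height=3
All nodes satisfy the balance condition.
Result: Balanced


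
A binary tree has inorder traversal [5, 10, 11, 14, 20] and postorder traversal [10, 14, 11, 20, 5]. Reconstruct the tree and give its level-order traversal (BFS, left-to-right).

Inorder:   [5, 10, 11, 14, 20]
Postorder: [10, 14, 11, 20, 5]
Algorithm: postorder visits root last, so walk postorder right-to-left;
each value is the root of the current inorder slice — split it at that
value, recurse on the right subtree first, then the left.
Recursive splits:
  root=5; inorder splits into left=[], right=[10, 11, 14, 20]
  root=20; inorder splits into left=[10, 11, 14], right=[]
  root=11; inorder splits into left=[10], right=[14]
  root=14; inorder splits into left=[], right=[]
  root=10; inorder splits into left=[], right=[]
Reconstructed level-order: [5, 20, 11, 10, 14]


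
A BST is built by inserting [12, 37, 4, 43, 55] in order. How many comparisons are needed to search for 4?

Search path for 4: 12 -> 4
Found: True
Comparisons: 2


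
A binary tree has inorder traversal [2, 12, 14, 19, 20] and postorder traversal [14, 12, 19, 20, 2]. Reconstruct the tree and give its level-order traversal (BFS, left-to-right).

Inorder:   [2, 12, 14, 19, 20]
Postorder: [14, 12, 19, 20, 2]
Algorithm: postorder visits root last, so walk postorder right-to-left;
each value is the root of the current inorder slice — split it at that
value, recurse on the right subtree first, then the left.
Recursive splits:
  root=2; inorder splits into left=[], right=[12, 14, 19, 20]
  root=20; inorder splits into left=[12, 14, 19], right=[]
  root=19; inorder splits into left=[12, 14], right=[]
  root=12; inorder splits into left=[], right=[14]
  root=14; inorder splits into left=[], right=[]
Reconstructed level-order: [2, 20, 19, 12, 14]


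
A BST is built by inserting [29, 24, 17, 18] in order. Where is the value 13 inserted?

Starting tree (level order): [29, 24, None, 17, None, None, 18]
Insertion path: 29 -> 24 -> 17
Result: insert 13 as left child of 17
Final tree (level order): [29, 24, None, 17, None, 13, 18]


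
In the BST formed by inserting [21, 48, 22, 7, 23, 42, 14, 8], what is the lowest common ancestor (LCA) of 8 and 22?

Tree insertion order: [21, 48, 22, 7, 23, 42, 14, 8]
Tree (level-order array): [21, 7, 48, None, 14, 22, None, 8, None, None, 23, None, None, None, 42]
In a BST, the LCA of p=8, q=22 is the first node v on the
root-to-leaf path with p <= v <= q (go left if both < v, right if both > v).
Walk from root:
  at 21: 8 <= 21 <= 22, this is the LCA
LCA = 21


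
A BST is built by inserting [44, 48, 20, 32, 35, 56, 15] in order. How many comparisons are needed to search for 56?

Search path for 56: 44 -> 48 -> 56
Found: True
Comparisons: 3


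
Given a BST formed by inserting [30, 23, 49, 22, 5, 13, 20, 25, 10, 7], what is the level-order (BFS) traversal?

Tree insertion order: [30, 23, 49, 22, 5, 13, 20, 25, 10, 7]
Tree (level-order array): [30, 23, 49, 22, 25, None, None, 5, None, None, None, None, 13, 10, 20, 7]
BFS from the root, enqueuing left then right child of each popped node:
  queue [30] -> pop 30, enqueue [23, 49], visited so far: [30]
  queue [23, 49] -> pop 23, enqueue [22, 25], visited so far: [30, 23]
  queue [49, 22, 25] -> pop 49, enqueue [none], visited so far: [30, 23, 49]
  queue [22, 25] -> pop 22, enqueue [5], visited so far: [30, 23, 49, 22]
  queue [25, 5] -> pop 25, enqueue [none], visited so far: [30, 23, 49, 22, 25]
  queue [5] -> pop 5, enqueue [13], visited so far: [30, 23, 49, 22, 25, 5]
  queue [13] -> pop 13, enqueue [10, 20], visited so far: [30, 23, 49, 22, 25, 5, 13]
  queue [10, 20] -> pop 10, enqueue [7], visited so far: [30, 23, 49, 22, 25, 5, 13, 10]
  queue [20, 7] -> pop 20, enqueue [none], visited so far: [30, 23, 49, 22, 25, 5, 13, 10, 20]
  queue [7] -> pop 7, enqueue [none], visited so far: [30, 23, 49, 22, 25, 5, 13, 10, 20, 7]
Result: [30, 23, 49, 22, 25, 5, 13, 10, 20, 7]


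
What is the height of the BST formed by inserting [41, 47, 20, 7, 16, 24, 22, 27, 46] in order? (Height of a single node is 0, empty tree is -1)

Insertion order: [41, 47, 20, 7, 16, 24, 22, 27, 46]
Tree (level-order array): [41, 20, 47, 7, 24, 46, None, None, 16, 22, 27]
Compute height bottom-up (empty subtree = -1):
  height(16) = 1 + max(-1, -1) = 0
  height(7) = 1 + max(-1, 0) = 1
  height(22) = 1 + max(-1, -1) = 0
  height(27) = 1 + max(-1, -1) = 0
  height(24) = 1 + max(0, 0) = 1
  height(20) = 1 + max(1, 1) = 2
  height(46) = 1 + max(-1, -1) = 0
  height(47) = 1 + max(0, -1) = 1
  height(41) = 1 + max(2, 1) = 3
Height = 3


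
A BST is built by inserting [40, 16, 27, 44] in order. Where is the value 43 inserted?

Starting tree (level order): [40, 16, 44, None, 27]
Insertion path: 40 -> 44
Result: insert 43 as left child of 44
Final tree (level order): [40, 16, 44, None, 27, 43]


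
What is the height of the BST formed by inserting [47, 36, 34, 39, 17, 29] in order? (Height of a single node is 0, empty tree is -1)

Insertion order: [47, 36, 34, 39, 17, 29]
Tree (level-order array): [47, 36, None, 34, 39, 17, None, None, None, None, 29]
Compute height bottom-up (empty subtree = -1):
  height(29) = 1 + max(-1, -1) = 0
  height(17) = 1 + max(-1, 0) = 1
  height(34) = 1 + max(1, -1) = 2
  height(39) = 1 + max(-1, -1) = 0
  height(36) = 1 + max(2, 0) = 3
  height(47) = 1 + max(3, -1) = 4
Height = 4


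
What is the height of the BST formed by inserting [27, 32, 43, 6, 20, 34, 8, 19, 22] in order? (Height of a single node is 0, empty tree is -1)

Insertion order: [27, 32, 43, 6, 20, 34, 8, 19, 22]
Tree (level-order array): [27, 6, 32, None, 20, None, 43, 8, 22, 34, None, None, 19]
Compute height bottom-up (empty subtree = -1):
  height(19) = 1 + max(-1, -1) = 0
  height(8) = 1 + max(-1, 0) = 1
  height(22) = 1 + max(-1, -1) = 0
  height(20) = 1 + max(1, 0) = 2
  height(6) = 1 + max(-1, 2) = 3
  height(34) = 1 + max(-1, -1) = 0
  height(43) = 1 + max(0, -1) = 1
  height(32) = 1 + max(-1, 1) = 2
  height(27) = 1 + max(3, 2) = 4
Height = 4


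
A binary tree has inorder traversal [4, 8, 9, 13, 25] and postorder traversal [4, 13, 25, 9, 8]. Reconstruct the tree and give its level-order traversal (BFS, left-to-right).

Inorder:   [4, 8, 9, 13, 25]
Postorder: [4, 13, 25, 9, 8]
Algorithm: postorder visits root last, so walk postorder right-to-left;
each value is the root of the current inorder slice — split it at that
value, recurse on the right subtree first, then the left.
Recursive splits:
  root=8; inorder splits into left=[4], right=[9, 13, 25]
  root=9; inorder splits into left=[], right=[13, 25]
  root=25; inorder splits into left=[13], right=[]
  root=13; inorder splits into left=[], right=[]
  root=4; inorder splits into left=[], right=[]
Reconstructed level-order: [8, 4, 9, 25, 13]


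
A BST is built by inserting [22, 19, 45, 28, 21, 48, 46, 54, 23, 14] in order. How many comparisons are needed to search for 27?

Search path for 27: 22 -> 45 -> 28 -> 23
Found: False
Comparisons: 4


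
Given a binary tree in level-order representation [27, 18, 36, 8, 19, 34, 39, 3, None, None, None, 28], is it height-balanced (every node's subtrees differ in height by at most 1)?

Tree (level-order array): [27, 18, 36, 8, 19, 34, 39, 3, None, None, None, 28]
Definition: a tree is height-balanced if, at every node, |h(left) - h(right)| <= 1 (empty subtree has height -1).
Bottom-up per-node check:
  node 3: h_left=-1, h_right=-1, diff=0 [OK], height=0
  node 8: h_left=0, h_right=-1, diff=1 [OK], height=1
  node 19: h_left=-1, h_right=-1, diff=0 [OK], height=0
  node 18: h_left=1, h_right=0, diff=1 [OK], height=2
  node 28: h_left=-1, h_right=-1, diff=0 [OK], height=0
  node 34: h_left=0, h_right=-1, diff=1 [OK], height=1
  node 39: h_left=-1, h_right=-1, diff=0 [OK], height=0
  node 36: h_left=1, h_right=0, diff=1 [OK], height=2
  node 27: h_left=2, h_right=2, diff=0 [OK], height=3
All nodes satisfy the balance condition.
Result: Balanced


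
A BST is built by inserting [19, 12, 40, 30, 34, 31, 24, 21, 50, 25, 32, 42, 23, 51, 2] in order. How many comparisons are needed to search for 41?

Search path for 41: 19 -> 40 -> 50 -> 42
Found: False
Comparisons: 4


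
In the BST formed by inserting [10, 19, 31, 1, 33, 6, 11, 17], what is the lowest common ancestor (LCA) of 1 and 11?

Tree insertion order: [10, 19, 31, 1, 33, 6, 11, 17]
Tree (level-order array): [10, 1, 19, None, 6, 11, 31, None, None, None, 17, None, 33]
In a BST, the LCA of p=1, q=11 is the first node v on the
root-to-leaf path with p <= v <= q (go left if both < v, right if both > v).
Walk from root:
  at 10: 1 <= 10 <= 11, this is the LCA
LCA = 10


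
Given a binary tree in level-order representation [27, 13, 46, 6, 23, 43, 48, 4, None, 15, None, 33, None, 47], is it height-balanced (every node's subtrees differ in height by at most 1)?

Tree (level-order array): [27, 13, 46, 6, 23, 43, 48, 4, None, 15, None, 33, None, 47]
Definition: a tree is height-balanced if, at every node, |h(left) - h(right)| <= 1 (empty subtree has height -1).
Bottom-up per-node check:
  node 4: h_left=-1, h_right=-1, diff=0 [OK], height=0
  node 6: h_left=0, h_right=-1, diff=1 [OK], height=1
  node 15: h_left=-1, h_right=-1, diff=0 [OK], height=0
  node 23: h_left=0, h_right=-1, diff=1 [OK], height=1
  node 13: h_left=1, h_right=1, diff=0 [OK], height=2
  node 33: h_left=-1, h_right=-1, diff=0 [OK], height=0
  node 43: h_left=0, h_right=-1, diff=1 [OK], height=1
  node 47: h_left=-1, h_right=-1, diff=0 [OK], height=0
  node 48: h_left=0, h_right=-1, diff=1 [OK], height=1
  node 46: h_left=1, h_right=1, diff=0 [OK], height=2
  node 27: h_left=2, h_right=2, diff=0 [OK], height=3
All nodes satisfy the balance condition.
Result: Balanced


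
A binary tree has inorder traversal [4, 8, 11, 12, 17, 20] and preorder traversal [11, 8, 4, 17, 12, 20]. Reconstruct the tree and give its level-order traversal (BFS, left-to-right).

Inorder:  [4, 8, 11, 12, 17, 20]
Preorder: [11, 8, 4, 17, 12, 20]
Algorithm: preorder visits root first, so consume preorder in order;
for each root, split the current inorder slice at that value into
left-subtree inorder and right-subtree inorder, then recurse.
Recursive splits:
  root=11; inorder splits into left=[4, 8], right=[12, 17, 20]
  root=8; inorder splits into left=[4], right=[]
  root=4; inorder splits into left=[], right=[]
  root=17; inorder splits into left=[12], right=[20]
  root=12; inorder splits into left=[], right=[]
  root=20; inorder splits into left=[], right=[]
Reconstructed level-order: [11, 8, 17, 4, 12, 20]


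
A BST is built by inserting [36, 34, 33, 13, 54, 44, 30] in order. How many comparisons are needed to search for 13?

Search path for 13: 36 -> 34 -> 33 -> 13
Found: True
Comparisons: 4


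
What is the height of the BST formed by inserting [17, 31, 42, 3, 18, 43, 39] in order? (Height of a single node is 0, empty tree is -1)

Insertion order: [17, 31, 42, 3, 18, 43, 39]
Tree (level-order array): [17, 3, 31, None, None, 18, 42, None, None, 39, 43]
Compute height bottom-up (empty subtree = -1):
  height(3) = 1 + max(-1, -1) = 0
  height(18) = 1 + max(-1, -1) = 0
  height(39) = 1 + max(-1, -1) = 0
  height(43) = 1 + max(-1, -1) = 0
  height(42) = 1 + max(0, 0) = 1
  height(31) = 1 + max(0, 1) = 2
  height(17) = 1 + max(0, 2) = 3
Height = 3


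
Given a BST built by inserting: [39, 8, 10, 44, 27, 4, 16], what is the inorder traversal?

Tree insertion order: [39, 8, 10, 44, 27, 4, 16]
Tree (level-order array): [39, 8, 44, 4, 10, None, None, None, None, None, 27, 16]
Inorder traversal: [4, 8, 10, 16, 27, 39, 44]


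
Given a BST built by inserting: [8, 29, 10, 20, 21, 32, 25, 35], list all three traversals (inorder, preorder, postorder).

Tree insertion order: [8, 29, 10, 20, 21, 32, 25, 35]
Tree (level-order array): [8, None, 29, 10, 32, None, 20, None, 35, None, 21, None, None, None, 25]
Inorder (L, root, R): [8, 10, 20, 21, 25, 29, 32, 35]
Preorder (root, L, R): [8, 29, 10, 20, 21, 25, 32, 35]
Postorder (L, R, root): [25, 21, 20, 10, 35, 32, 29, 8]


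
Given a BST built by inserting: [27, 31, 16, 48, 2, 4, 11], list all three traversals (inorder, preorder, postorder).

Tree insertion order: [27, 31, 16, 48, 2, 4, 11]
Tree (level-order array): [27, 16, 31, 2, None, None, 48, None, 4, None, None, None, 11]
Inorder (L, root, R): [2, 4, 11, 16, 27, 31, 48]
Preorder (root, L, R): [27, 16, 2, 4, 11, 31, 48]
Postorder (L, R, root): [11, 4, 2, 16, 48, 31, 27]


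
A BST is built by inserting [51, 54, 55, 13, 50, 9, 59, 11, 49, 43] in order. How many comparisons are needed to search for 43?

Search path for 43: 51 -> 13 -> 50 -> 49 -> 43
Found: True
Comparisons: 5


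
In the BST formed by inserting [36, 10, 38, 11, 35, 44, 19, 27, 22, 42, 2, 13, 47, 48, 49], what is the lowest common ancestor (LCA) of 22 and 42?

Tree insertion order: [36, 10, 38, 11, 35, 44, 19, 27, 22, 42, 2, 13, 47, 48, 49]
Tree (level-order array): [36, 10, 38, 2, 11, None, 44, None, None, None, 35, 42, 47, 19, None, None, None, None, 48, 13, 27, None, 49, None, None, 22]
In a BST, the LCA of p=22, q=42 is the first node v on the
root-to-leaf path with p <= v <= q (go left if both < v, right if both > v).
Walk from root:
  at 36: 22 <= 36 <= 42, this is the LCA
LCA = 36


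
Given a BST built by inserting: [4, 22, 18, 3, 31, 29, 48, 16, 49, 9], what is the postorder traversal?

Tree insertion order: [4, 22, 18, 3, 31, 29, 48, 16, 49, 9]
Tree (level-order array): [4, 3, 22, None, None, 18, 31, 16, None, 29, 48, 9, None, None, None, None, 49]
Postorder traversal: [3, 9, 16, 18, 29, 49, 48, 31, 22, 4]


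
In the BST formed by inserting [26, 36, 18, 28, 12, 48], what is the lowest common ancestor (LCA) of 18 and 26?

Tree insertion order: [26, 36, 18, 28, 12, 48]
Tree (level-order array): [26, 18, 36, 12, None, 28, 48]
In a BST, the LCA of p=18, q=26 is the first node v on the
root-to-leaf path with p <= v <= q (go left if both < v, right if both > v).
Walk from root:
  at 26: 18 <= 26 <= 26, this is the LCA
LCA = 26


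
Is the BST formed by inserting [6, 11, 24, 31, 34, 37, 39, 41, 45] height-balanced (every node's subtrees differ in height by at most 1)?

Tree (level-order array): [6, None, 11, None, 24, None, 31, None, 34, None, 37, None, 39, None, 41, None, 45]
Definition: a tree is height-balanced if, at every node, |h(left) - h(right)| <= 1 (empty subtree has height -1).
Bottom-up per-node check:
  node 45: h_left=-1, h_right=-1, diff=0 [OK], height=0
  node 41: h_left=-1, h_right=0, diff=1 [OK], height=1
  node 39: h_left=-1, h_right=1, diff=2 [FAIL (|-1-1|=2 > 1)], height=2
  node 37: h_left=-1, h_right=2, diff=3 [FAIL (|-1-2|=3 > 1)], height=3
  node 34: h_left=-1, h_right=3, diff=4 [FAIL (|-1-3|=4 > 1)], height=4
  node 31: h_left=-1, h_right=4, diff=5 [FAIL (|-1-4|=5 > 1)], height=5
  node 24: h_left=-1, h_right=5, diff=6 [FAIL (|-1-5|=6 > 1)], height=6
  node 11: h_left=-1, h_right=6, diff=7 [FAIL (|-1-6|=7 > 1)], height=7
  node 6: h_left=-1, h_right=7, diff=8 [FAIL (|-1-7|=8 > 1)], height=8
Node 39 violates the condition: |-1 - 1| = 2 > 1.
Result: Not balanced


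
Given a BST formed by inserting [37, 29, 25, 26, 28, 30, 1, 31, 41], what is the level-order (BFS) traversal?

Tree insertion order: [37, 29, 25, 26, 28, 30, 1, 31, 41]
Tree (level-order array): [37, 29, 41, 25, 30, None, None, 1, 26, None, 31, None, None, None, 28]
BFS from the root, enqueuing left then right child of each popped node:
  queue [37] -> pop 37, enqueue [29, 41], visited so far: [37]
  queue [29, 41] -> pop 29, enqueue [25, 30], visited so far: [37, 29]
  queue [41, 25, 30] -> pop 41, enqueue [none], visited so far: [37, 29, 41]
  queue [25, 30] -> pop 25, enqueue [1, 26], visited so far: [37, 29, 41, 25]
  queue [30, 1, 26] -> pop 30, enqueue [31], visited so far: [37, 29, 41, 25, 30]
  queue [1, 26, 31] -> pop 1, enqueue [none], visited so far: [37, 29, 41, 25, 30, 1]
  queue [26, 31] -> pop 26, enqueue [28], visited so far: [37, 29, 41, 25, 30, 1, 26]
  queue [31, 28] -> pop 31, enqueue [none], visited so far: [37, 29, 41, 25, 30, 1, 26, 31]
  queue [28] -> pop 28, enqueue [none], visited so far: [37, 29, 41, 25, 30, 1, 26, 31, 28]
Result: [37, 29, 41, 25, 30, 1, 26, 31, 28]


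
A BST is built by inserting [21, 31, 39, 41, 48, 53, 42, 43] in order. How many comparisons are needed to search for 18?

Search path for 18: 21
Found: False
Comparisons: 1


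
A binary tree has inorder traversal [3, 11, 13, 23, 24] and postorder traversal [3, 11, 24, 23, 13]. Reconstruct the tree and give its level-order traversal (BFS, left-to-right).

Inorder:   [3, 11, 13, 23, 24]
Postorder: [3, 11, 24, 23, 13]
Algorithm: postorder visits root last, so walk postorder right-to-left;
each value is the root of the current inorder slice — split it at that
value, recurse on the right subtree first, then the left.
Recursive splits:
  root=13; inorder splits into left=[3, 11], right=[23, 24]
  root=23; inorder splits into left=[], right=[24]
  root=24; inorder splits into left=[], right=[]
  root=11; inorder splits into left=[3], right=[]
  root=3; inorder splits into left=[], right=[]
Reconstructed level-order: [13, 11, 23, 3, 24]


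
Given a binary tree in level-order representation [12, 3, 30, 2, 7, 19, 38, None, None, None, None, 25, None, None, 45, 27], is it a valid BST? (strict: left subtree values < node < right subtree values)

Level-order array: [12, 3, 30, 2, 7, 19, 38, None, None, None, None, 25, None, None, 45, 27]
Validate using subtree bounds (lo, hi): at each node, require lo < value < hi,
then recurse left with hi=value and right with lo=value.
Preorder trace (stopping at first violation):
  at node 12 with bounds (-inf, +inf): OK
  at node 3 with bounds (-inf, 12): OK
  at node 2 with bounds (-inf, 3): OK
  at node 7 with bounds (3, 12): OK
  at node 30 with bounds (12, +inf): OK
  at node 19 with bounds (12, 30): OK
  at node 25 with bounds (12, 19): VIOLATION
Node 25 violates its bound: not (12 < 25 < 19).
Result: Not a valid BST


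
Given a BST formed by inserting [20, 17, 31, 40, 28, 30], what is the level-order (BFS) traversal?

Tree insertion order: [20, 17, 31, 40, 28, 30]
Tree (level-order array): [20, 17, 31, None, None, 28, 40, None, 30]
BFS from the root, enqueuing left then right child of each popped node:
  queue [20] -> pop 20, enqueue [17, 31], visited so far: [20]
  queue [17, 31] -> pop 17, enqueue [none], visited so far: [20, 17]
  queue [31] -> pop 31, enqueue [28, 40], visited so far: [20, 17, 31]
  queue [28, 40] -> pop 28, enqueue [30], visited so far: [20, 17, 31, 28]
  queue [40, 30] -> pop 40, enqueue [none], visited so far: [20, 17, 31, 28, 40]
  queue [30] -> pop 30, enqueue [none], visited so far: [20, 17, 31, 28, 40, 30]
Result: [20, 17, 31, 28, 40, 30]


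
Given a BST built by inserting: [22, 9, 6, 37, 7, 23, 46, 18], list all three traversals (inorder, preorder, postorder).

Tree insertion order: [22, 9, 6, 37, 7, 23, 46, 18]
Tree (level-order array): [22, 9, 37, 6, 18, 23, 46, None, 7]
Inorder (L, root, R): [6, 7, 9, 18, 22, 23, 37, 46]
Preorder (root, L, R): [22, 9, 6, 7, 18, 37, 23, 46]
Postorder (L, R, root): [7, 6, 18, 9, 23, 46, 37, 22]


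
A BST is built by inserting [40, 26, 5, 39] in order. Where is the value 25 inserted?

Starting tree (level order): [40, 26, None, 5, 39]
Insertion path: 40 -> 26 -> 5
Result: insert 25 as right child of 5
Final tree (level order): [40, 26, None, 5, 39, None, 25]


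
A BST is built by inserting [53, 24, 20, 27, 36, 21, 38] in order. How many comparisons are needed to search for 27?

Search path for 27: 53 -> 24 -> 27
Found: True
Comparisons: 3


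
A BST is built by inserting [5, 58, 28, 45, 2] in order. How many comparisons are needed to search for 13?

Search path for 13: 5 -> 58 -> 28
Found: False
Comparisons: 3


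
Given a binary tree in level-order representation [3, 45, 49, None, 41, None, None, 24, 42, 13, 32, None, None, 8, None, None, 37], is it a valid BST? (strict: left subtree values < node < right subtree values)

Level-order array: [3, 45, 49, None, 41, None, None, 24, 42, 13, 32, None, None, 8, None, None, 37]
Validate using subtree bounds (lo, hi): at each node, require lo < value < hi,
then recurse left with hi=value and right with lo=value.
Preorder trace (stopping at first violation):
  at node 3 with bounds (-inf, +inf): OK
  at node 45 with bounds (-inf, 3): VIOLATION
Node 45 violates its bound: not (-inf < 45 < 3).
Result: Not a valid BST


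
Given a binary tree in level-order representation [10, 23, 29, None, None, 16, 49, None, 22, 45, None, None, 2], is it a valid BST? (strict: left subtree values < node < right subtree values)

Level-order array: [10, 23, 29, None, None, 16, 49, None, 22, 45, None, None, 2]
Validate using subtree bounds (lo, hi): at each node, require lo < value < hi,
then recurse left with hi=value and right with lo=value.
Preorder trace (stopping at first violation):
  at node 10 with bounds (-inf, +inf): OK
  at node 23 with bounds (-inf, 10): VIOLATION
Node 23 violates its bound: not (-inf < 23 < 10).
Result: Not a valid BST


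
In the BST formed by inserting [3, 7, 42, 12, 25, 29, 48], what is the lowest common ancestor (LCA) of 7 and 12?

Tree insertion order: [3, 7, 42, 12, 25, 29, 48]
Tree (level-order array): [3, None, 7, None, 42, 12, 48, None, 25, None, None, None, 29]
In a BST, the LCA of p=7, q=12 is the first node v on the
root-to-leaf path with p <= v <= q (go left if both < v, right if both > v).
Walk from root:
  at 3: both 7 and 12 > 3, go right
  at 7: 7 <= 7 <= 12, this is the LCA
LCA = 7


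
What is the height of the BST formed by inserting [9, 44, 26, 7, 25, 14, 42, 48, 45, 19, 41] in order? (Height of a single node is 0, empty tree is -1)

Insertion order: [9, 44, 26, 7, 25, 14, 42, 48, 45, 19, 41]
Tree (level-order array): [9, 7, 44, None, None, 26, 48, 25, 42, 45, None, 14, None, 41, None, None, None, None, 19]
Compute height bottom-up (empty subtree = -1):
  height(7) = 1 + max(-1, -1) = 0
  height(19) = 1 + max(-1, -1) = 0
  height(14) = 1 + max(-1, 0) = 1
  height(25) = 1 + max(1, -1) = 2
  height(41) = 1 + max(-1, -1) = 0
  height(42) = 1 + max(0, -1) = 1
  height(26) = 1 + max(2, 1) = 3
  height(45) = 1 + max(-1, -1) = 0
  height(48) = 1 + max(0, -1) = 1
  height(44) = 1 + max(3, 1) = 4
  height(9) = 1 + max(0, 4) = 5
Height = 5


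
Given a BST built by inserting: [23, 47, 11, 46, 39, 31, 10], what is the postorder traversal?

Tree insertion order: [23, 47, 11, 46, 39, 31, 10]
Tree (level-order array): [23, 11, 47, 10, None, 46, None, None, None, 39, None, 31]
Postorder traversal: [10, 11, 31, 39, 46, 47, 23]


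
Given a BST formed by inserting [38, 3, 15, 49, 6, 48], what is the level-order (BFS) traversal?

Tree insertion order: [38, 3, 15, 49, 6, 48]
Tree (level-order array): [38, 3, 49, None, 15, 48, None, 6]
BFS from the root, enqueuing left then right child of each popped node:
  queue [38] -> pop 38, enqueue [3, 49], visited so far: [38]
  queue [3, 49] -> pop 3, enqueue [15], visited so far: [38, 3]
  queue [49, 15] -> pop 49, enqueue [48], visited so far: [38, 3, 49]
  queue [15, 48] -> pop 15, enqueue [6], visited so far: [38, 3, 49, 15]
  queue [48, 6] -> pop 48, enqueue [none], visited so far: [38, 3, 49, 15, 48]
  queue [6] -> pop 6, enqueue [none], visited so far: [38, 3, 49, 15, 48, 6]
Result: [38, 3, 49, 15, 48, 6]


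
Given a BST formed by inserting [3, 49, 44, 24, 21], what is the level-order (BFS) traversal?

Tree insertion order: [3, 49, 44, 24, 21]
Tree (level-order array): [3, None, 49, 44, None, 24, None, 21]
BFS from the root, enqueuing left then right child of each popped node:
  queue [3] -> pop 3, enqueue [49], visited so far: [3]
  queue [49] -> pop 49, enqueue [44], visited so far: [3, 49]
  queue [44] -> pop 44, enqueue [24], visited so far: [3, 49, 44]
  queue [24] -> pop 24, enqueue [21], visited so far: [3, 49, 44, 24]
  queue [21] -> pop 21, enqueue [none], visited so far: [3, 49, 44, 24, 21]
Result: [3, 49, 44, 24, 21]


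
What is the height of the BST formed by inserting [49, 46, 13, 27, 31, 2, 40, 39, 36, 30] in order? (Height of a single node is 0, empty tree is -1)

Insertion order: [49, 46, 13, 27, 31, 2, 40, 39, 36, 30]
Tree (level-order array): [49, 46, None, 13, None, 2, 27, None, None, None, 31, 30, 40, None, None, 39, None, 36]
Compute height bottom-up (empty subtree = -1):
  height(2) = 1 + max(-1, -1) = 0
  height(30) = 1 + max(-1, -1) = 0
  height(36) = 1 + max(-1, -1) = 0
  height(39) = 1 + max(0, -1) = 1
  height(40) = 1 + max(1, -1) = 2
  height(31) = 1 + max(0, 2) = 3
  height(27) = 1 + max(-1, 3) = 4
  height(13) = 1 + max(0, 4) = 5
  height(46) = 1 + max(5, -1) = 6
  height(49) = 1 + max(6, -1) = 7
Height = 7


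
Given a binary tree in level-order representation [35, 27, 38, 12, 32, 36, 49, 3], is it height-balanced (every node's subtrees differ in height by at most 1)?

Tree (level-order array): [35, 27, 38, 12, 32, 36, 49, 3]
Definition: a tree is height-balanced if, at every node, |h(left) - h(right)| <= 1 (empty subtree has height -1).
Bottom-up per-node check:
  node 3: h_left=-1, h_right=-1, diff=0 [OK], height=0
  node 12: h_left=0, h_right=-1, diff=1 [OK], height=1
  node 32: h_left=-1, h_right=-1, diff=0 [OK], height=0
  node 27: h_left=1, h_right=0, diff=1 [OK], height=2
  node 36: h_left=-1, h_right=-1, diff=0 [OK], height=0
  node 49: h_left=-1, h_right=-1, diff=0 [OK], height=0
  node 38: h_left=0, h_right=0, diff=0 [OK], height=1
  node 35: h_left=2, h_right=1, diff=1 [OK], height=3
All nodes satisfy the balance condition.
Result: Balanced


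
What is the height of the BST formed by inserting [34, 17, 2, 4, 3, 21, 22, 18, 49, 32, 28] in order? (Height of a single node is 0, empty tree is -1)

Insertion order: [34, 17, 2, 4, 3, 21, 22, 18, 49, 32, 28]
Tree (level-order array): [34, 17, 49, 2, 21, None, None, None, 4, 18, 22, 3, None, None, None, None, 32, None, None, 28]
Compute height bottom-up (empty subtree = -1):
  height(3) = 1 + max(-1, -1) = 0
  height(4) = 1 + max(0, -1) = 1
  height(2) = 1 + max(-1, 1) = 2
  height(18) = 1 + max(-1, -1) = 0
  height(28) = 1 + max(-1, -1) = 0
  height(32) = 1 + max(0, -1) = 1
  height(22) = 1 + max(-1, 1) = 2
  height(21) = 1 + max(0, 2) = 3
  height(17) = 1 + max(2, 3) = 4
  height(49) = 1 + max(-1, -1) = 0
  height(34) = 1 + max(4, 0) = 5
Height = 5


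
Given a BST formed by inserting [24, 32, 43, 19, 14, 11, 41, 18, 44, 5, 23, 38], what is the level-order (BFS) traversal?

Tree insertion order: [24, 32, 43, 19, 14, 11, 41, 18, 44, 5, 23, 38]
Tree (level-order array): [24, 19, 32, 14, 23, None, 43, 11, 18, None, None, 41, 44, 5, None, None, None, 38]
BFS from the root, enqueuing left then right child of each popped node:
  queue [24] -> pop 24, enqueue [19, 32], visited so far: [24]
  queue [19, 32] -> pop 19, enqueue [14, 23], visited so far: [24, 19]
  queue [32, 14, 23] -> pop 32, enqueue [43], visited so far: [24, 19, 32]
  queue [14, 23, 43] -> pop 14, enqueue [11, 18], visited so far: [24, 19, 32, 14]
  queue [23, 43, 11, 18] -> pop 23, enqueue [none], visited so far: [24, 19, 32, 14, 23]
  queue [43, 11, 18] -> pop 43, enqueue [41, 44], visited so far: [24, 19, 32, 14, 23, 43]
  queue [11, 18, 41, 44] -> pop 11, enqueue [5], visited so far: [24, 19, 32, 14, 23, 43, 11]
  queue [18, 41, 44, 5] -> pop 18, enqueue [none], visited so far: [24, 19, 32, 14, 23, 43, 11, 18]
  queue [41, 44, 5] -> pop 41, enqueue [38], visited so far: [24, 19, 32, 14, 23, 43, 11, 18, 41]
  queue [44, 5, 38] -> pop 44, enqueue [none], visited so far: [24, 19, 32, 14, 23, 43, 11, 18, 41, 44]
  queue [5, 38] -> pop 5, enqueue [none], visited so far: [24, 19, 32, 14, 23, 43, 11, 18, 41, 44, 5]
  queue [38] -> pop 38, enqueue [none], visited so far: [24, 19, 32, 14, 23, 43, 11, 18, 41, 44, 5, 38]
Result: [24, 19, 32, 14, 23, 43, 11, 18, 41, 44, 5, 38]


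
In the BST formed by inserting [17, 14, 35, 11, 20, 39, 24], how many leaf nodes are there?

Tree built from: [17, 14, 35, 11, 20, 39, 24]
Tree (level-order array): [17, 14, 35, 11, None, 20, 39, None, None, None, 24]
Rule: A leaf has 0 children.
Per-node child counts:
  node 17: 2 child(ren)
  node 14: 1 child(ren)
  node 11: 0 child(ren)
  node 35: 2 child(ren)
  node 20: 1 child(ren)
  node 24: 0 child(ren)
  node 39: 0 child(ren)
Matching nodes: [11, 24, 39]
Count of leaf nodes: 3


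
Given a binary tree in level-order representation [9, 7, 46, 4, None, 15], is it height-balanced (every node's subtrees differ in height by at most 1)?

Tree (level-order array): [9, 7, 46, 4, None, 15]
Definition: a tree is height-balanced if, at every node, |h(left) - h(right)| <= 1 (empty subtree has height -1).
Bottom-up per-node check:
  node 4: h_left=-1, h_right=-1, diff=0 [OK], height=0
  node 7: h_left=0, h_right=-1, diff=1 [OK], height=1
  node 15: h_left=-1, h_right=-1, diff=0 [OK], height=0
  node 46: h_left=0, h_right=-1, diff=1 [OK], height=1
  node 9: h_left=1, h_right=1, diff=0 [OK], height=2
All nodes satisfy the balance condition.
Result: Balanced


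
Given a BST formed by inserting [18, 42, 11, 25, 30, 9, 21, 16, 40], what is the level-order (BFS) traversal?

Tree insertion order: [18, 42, 11, 25, 30, 9, 21, 16, 40]
Tree (level-order array): [18, 11, 42, 9, 16, 25, None, None, None, None, None, 21, 30, None, None, None, 40]
BFS from the root, enqueuing left then right child of each popped node:
  queue [18] -> pop 18, enqueue [11, 42], visited so far: [18]
  queue [11, 42] -> pop 11, enqueue [9, 16], visited so far: [18, 11]
  queue [42, 9, 16] -> pop 42, enqueue [25], visited so far: [18, 11, 42]
  queue [9, 16, 25] -> pop 9, enqueue [none], visited so far: [18, 11, 42, 9]
  queue [16, 25] -> pop 16, enqueue [none], visited so far: [18, 11, 42, 9, 16]
  queue [25] -> pop 25, enqueue [21, 30], visited so far: [18, 11, 42, 9, 16, 25]
  queue [21, 30] -> pop 21, enqueue [none], visited so far: [18, 11, 42, 9, 16, 25, 21]
  queue [30] -> pop 30, enqueue [40], visited so far: [18, 11, 42, 9, 16, 25, 21, 30]
  queue [40] -> pop 40, enqueue [none], visited so far: [18, 11, 42, 9, 16, 25, 21, 30, 40]
Result: [18, 11, 42, 9, 16, 25, 21, 30, 40]


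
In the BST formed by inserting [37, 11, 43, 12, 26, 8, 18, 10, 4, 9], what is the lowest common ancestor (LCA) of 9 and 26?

Tree insertion order: [37, 11, 43, 12, 26, 8, 18, 10, 4, 9]
Tree (level-order array): [37, 11, 43, 8, 12, None, None, 4, 10, None, 26, None, None, 9, None, 18]
In a BST, the LCA of p=9, q=26 is the first node v on the
root-to-leaf path with p <= v <= q (go left if both < v, right if both > v).
Walk from root:
  at 37: both 9 and 26 < 37, go left
  at 11: 9 <= 11 <= 26, this is the LCA
LCA = 11


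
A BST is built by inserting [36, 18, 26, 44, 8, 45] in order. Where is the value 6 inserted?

Starting tree (level order): [36, 18, 44, 8, 26, None, 45]
Insertion path: 36 -> 18 -> 8
Result: insert 6 as left child of 8
Final tree (level order): [36, 18, 44, 8, 26, None, 45, 6]


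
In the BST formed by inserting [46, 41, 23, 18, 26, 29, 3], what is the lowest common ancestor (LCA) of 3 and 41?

Tree insertion order: [46, 41, 23, 18, 26, 29, 3]
Tree (level-order array): [46, 41, None, 23, None, 18, 26, 3, None, None, 29]
In a BST, the LCA of p=3, q=41 is the first node v on the
root-to-leaf path with p <= v <= q (go left if both < v, right if both > v).
Walk from root:
  at 46: both 3 and 41 < 46, go left
  at 41: 3 <= 41 <= 41, this is the LCA
LCA = 41


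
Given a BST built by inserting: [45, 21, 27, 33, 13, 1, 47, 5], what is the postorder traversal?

Tree insertion order: [45, 21, 27, 33, 13, 1, 47, 5]
Tree (level-order array): [45, 21, 47, 13, 27, None, None, 1, None, None, 33, None, 5]
Postorder traversal: [5, 1, 13, 33, 27, 21, 47, 45]
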